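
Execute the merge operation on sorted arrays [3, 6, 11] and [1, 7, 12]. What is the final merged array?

Merging process:

Compare 3 vs 1: take 1 from right. Merged: [1]
Compare 3 vs 7: take 3 from left. Merged: [1, 3]
Compare 6 vs 7: take 6 from left. Merged: [1, 3, 6]
Compare 11 vs 7: take 7 from right. Merged: [1, 3, 6, 7]
Compare 11 vs 12: take 11 from left. Merged: [1, 3, 6, 7, 11]
Append remaining from right: [12]. Merged: [1, 3, 6, 7, 11, 12]

Final merged array: [1, 3, 6, 7, 11, 12]
Total comparisons: 5

The merged array is [1, 3, 6, 7, 11, 12], requiring 5 comparisons. The merge step runs in O(n) time where n is the total number of elements.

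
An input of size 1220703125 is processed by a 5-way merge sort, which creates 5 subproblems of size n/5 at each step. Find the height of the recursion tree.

For divide and conquer with division factor 5:

Problem sizes at each level:
Level 0: 1220703125
Level 1: 244140625
Level 2: 48828125
Level 3: 9765625
Level 4: 1953125
Level 5: 390625
Level 6: 78125
Level 7: 15625
Level 8: 3125
Level 9: 625
Level 10: 125
Level 11: 25
Level 12: 5
Level 13: 1

The root is level 0 and the size-1 base case is level 13 (the tree spans levels 0 through 13, i.e. 14 levels counting the root), so the depth is the number of divisions: log_5(1220703125) = 13

The recursion tree depth is log_5(1220703125) = 13. At each level, the problem size is divided by 5, so it takes 13 divisions to reduce to a base case of size 1. The algorithm makes 5 recursive calls at each level.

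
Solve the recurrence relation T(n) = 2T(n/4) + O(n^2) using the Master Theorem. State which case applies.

Master Theorem for T(n) = 2T(n/4) + O(n^2):

a = 2, b = 4, c = 2
log_b(a) = log_4(2) = 0.5000

Case 3: c = 2 > log_4(2) = 0.5000
T(n) = O(n^2) = O(n^2)

For T(n) = 2T(n/4) + O(n^2): log_4(2) = 0.5000. This is Case 3 of the Master Theorem (c > log_b(a), work dominated by root), giving O(n^2).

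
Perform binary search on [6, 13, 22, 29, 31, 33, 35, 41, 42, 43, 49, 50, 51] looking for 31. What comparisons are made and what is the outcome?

Binary search for 31 in [6, 13, 22, 29, 31, 33, 35, 41, 42, 43, 49, 50, 51]:

lo=0, hi=12, mid=6, arr[mid]=35 -> 35 > 31, search left half
lo=0, hi=5, mid=2, arr[mid]=22 -> 22 < 31, search right half
lo=3, hi=5, mid=4, arr[mid]=31 -> Found target at index 4!

Binary search finds 31 at index 4 after 3 comparisons. The search repeatedly halves the search space by comparing with the middle element.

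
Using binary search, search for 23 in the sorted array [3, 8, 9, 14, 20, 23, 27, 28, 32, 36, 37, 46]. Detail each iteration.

Binary search for 23 in [3, 8, 9, 14, 20, 23, 27, 28, 32, 36, 37, 46]:

lo=0, hi=11, mid=5, arr[mid]=23 -> Found target at index 5!

Binary search finds 23 at index 5 after 1 comparisons. The search repeatedly halves the search space by comparing with the middle element.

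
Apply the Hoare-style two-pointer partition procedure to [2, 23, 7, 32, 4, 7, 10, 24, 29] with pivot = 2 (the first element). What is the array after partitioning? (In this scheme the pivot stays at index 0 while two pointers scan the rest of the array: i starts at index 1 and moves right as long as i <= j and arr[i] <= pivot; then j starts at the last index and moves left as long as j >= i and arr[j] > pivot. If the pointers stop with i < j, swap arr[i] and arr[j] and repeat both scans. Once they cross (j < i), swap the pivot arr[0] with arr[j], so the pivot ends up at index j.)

Hoare-style two-pointer partition with pivot = 2:

Initial array: [2, 23, 7, 32, 4, 7, 10, 24, 29]

Pointers start at i = 1, j = 8.
i ends at 1, j ends at 0: the pointers have crossed (j < i), so scanning stops.

j = 0, so swapping arr[0] with arr[j] leaves the pivot at position 0: [2, 23, 7, 32, 4, 7, 10, 24, 29]
Pivot position: 0

After partitioning with pivot 2, the array becomes [2, 23, 7, 32, 4, 7, 10, 24, 29]. The pivot is placed at index 0. All elements to the left of the pivot are <= 2, and all elements to the right are > 2.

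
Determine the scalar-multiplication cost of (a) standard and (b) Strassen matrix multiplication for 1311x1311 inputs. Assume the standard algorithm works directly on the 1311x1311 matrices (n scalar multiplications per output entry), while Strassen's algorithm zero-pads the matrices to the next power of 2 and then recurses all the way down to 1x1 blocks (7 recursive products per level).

Matrix multiplication for 1311x1311 matrices:

Strassen's algorithm requires power-of-2 dimensions. Pad 1311x1311 to 2048x2048 (next power of 2).

Standard algorithm: 1311^3 = 2253243231 multiplications
Strassen's algorithm: 7^(log2(2048)) = 7^11 = 1977326743 multiplications
Savings: 2253243231 - 1977326743 = 275916488 multiplications

Standard: 2253243231 multiplications (1311^3). Strassen: 1977326743 multiplications (7^11, after padding to 2048x2048). Strassen reduces 8 recursive multiplications to 7 at each level.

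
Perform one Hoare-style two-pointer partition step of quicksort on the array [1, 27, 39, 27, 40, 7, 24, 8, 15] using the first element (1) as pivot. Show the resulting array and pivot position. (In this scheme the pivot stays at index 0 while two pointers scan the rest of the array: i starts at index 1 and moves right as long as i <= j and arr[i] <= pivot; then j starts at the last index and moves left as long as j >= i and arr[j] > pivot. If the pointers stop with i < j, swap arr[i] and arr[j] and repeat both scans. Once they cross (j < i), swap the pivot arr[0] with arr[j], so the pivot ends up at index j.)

Hoare-style two-pointer partition with pivot = 1:

Initial array: [1, 27, 39, 27, 40, 7, 24, 8, 15]

Pointers start at i = 1, j = 8.
i ends at 1, j ends at 0: the pointers have crossed (j < i), so scanning stops.

j = 0, so swapping arr[0] with arr[j] leaves the pivot at position 0: [1, 27, 39, 27, 40, 7, 24, 8, 15]
Pivot position: 0

After partitioning with pivot 1, the array becomes [1, 27, 39, 27, 40, 7, 24, 8, 15]. The pivot is placed at index 0. All elements to the left of the pivot are <= 1, and all elements to the right are > 1.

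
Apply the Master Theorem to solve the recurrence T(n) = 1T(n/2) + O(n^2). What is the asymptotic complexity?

Master Theorem for T(n) = 1T(n/2) + O(n^2):

a = 1, b = 2, c = 2
log_b(a) = log_2(1) = 0.0000

Case 3: c = 2 > log_2(1) = 0.0000
T(n) = O(n^2) = O(n^2)

For T(n) = 1T(n/2) + O(n^2): log_2(1) = 0.0000. This is Case 3 of the Master Theorem (c > log_b(a), work dominated by root), giving O(n^2).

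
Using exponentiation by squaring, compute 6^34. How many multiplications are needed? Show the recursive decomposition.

Computing 6^34 by squaring (build up from 6^1; each line after the first costs one multiplication):

6^1 = 6
6^2 = (6^1)^2 = 6^2 = 36
6^4 = (6^2)^2 = 36^2 = 1296
6^8 = (6^4)^2 = 1296^2 = 1679616
6^16 = (6^8)^2 = 1679616^2 = 2821109907456
6^17 = 6 * 6^16 = 6 * 2821109907456 = 16926659444736
6^34 = (6^17)^2 = 16926659444736^2 = 286511799958070431838109696

Result: 286511799958070431838109696
Multiplications needed: 6 (6 lines after 6^1)

6^34 = 286511799958070431838109696. Using exponentiation by squaring, this requires 6 multiplications. The key idea: if the exponent is even, square the half-power; if odd, multiply by the base once.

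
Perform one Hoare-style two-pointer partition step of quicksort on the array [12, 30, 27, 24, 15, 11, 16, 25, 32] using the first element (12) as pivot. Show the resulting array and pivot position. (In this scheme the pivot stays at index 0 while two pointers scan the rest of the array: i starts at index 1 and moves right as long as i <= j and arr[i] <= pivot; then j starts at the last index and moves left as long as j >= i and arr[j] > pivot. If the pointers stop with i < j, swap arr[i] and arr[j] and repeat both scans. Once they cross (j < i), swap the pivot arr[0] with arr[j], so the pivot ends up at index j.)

Hoare-style two-pointer partition with pivot = 12:

Initial array: [12, 30, 27, 24, 15, 11, 16, 25, 32]

Pointers start at i = 1, j = 8.
i stops at index 1 (arr[1]=30 > 12), j stops at index 5 (arr[5]=11 <= 12): swap arr[1] and arr[5], array becomes [12, 11, 27, 24, 15, 30, 16, 25, 32]
i ends at 2, j ends at 1: the pointers have crossed (j < i), so scanning stops.

Swap pivot arr[0] with arr[1] to place pivot at position 1: [11, 12, 27, 24, 15, 30, 16, 25, 32]
Pivot position: 1

After partitioning with pivot 12, the array becomes [11, 12, 27, 24, 15, 30, 16, 25, 32]. The pivot is placed at index 1. All elements to the left of the pivot are <= 12, and all elements to the right are > 12.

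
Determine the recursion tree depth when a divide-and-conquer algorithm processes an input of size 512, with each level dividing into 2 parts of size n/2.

For divide and conquer with division factor 2:

Problem sizes at each level:
Level 0: 512
Level 1: 256
Level 2: 128
Level 3: 64
Level 4: 32
Level 5: 16
Level 6: 8
Level 7: 4
Level 8: 2
Level 9: 1

The root is level 0 and the size-1 base case is level 9 (the tree spans levels 0 through 9, i.e. 10 levels counting the root), so the depth is the number of divisions: log_2(512) = 9

The recursion tree depth is log_2(512) = 9. At each level, the problem size is divided by 2, so it takes 9 divisions to reduce to a base case of size 1. The algorithm makes 2 recursive calls at each level.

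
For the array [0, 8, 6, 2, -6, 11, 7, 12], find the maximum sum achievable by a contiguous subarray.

Using Kadane's algorithm on [0, 8, 6, 2, -6, 11, 7, 12]:

Scanning through the array:
Position 1 (value 8): max_ending_here = 8, max_so_far = 8
Position 2 (value 6): max_ending_here = 14, max_so_far = 14
Position 3 (value 2): max_ending_here = 16, max_so_far = 16
Position 4 (value -6): max_ending_here = 10, max_so_far = 16
Position 5 (value 11): max_ending_here = 21, max_so_far = 21
Position 6 (value 7): max_ending_here = 28, max_so_far = 28
Position 7 (value 12): max_ending_here = 40, max_so_far = 40

Maximum subarray: [0, 8, 6, 2, -6, 11, 7, 12]
Maximum sum: 40

The maximum subarray is [0, 8, 6, 2, -6, 11, 7, 12] with sum 40. This subarray runs from index 0 to index 7.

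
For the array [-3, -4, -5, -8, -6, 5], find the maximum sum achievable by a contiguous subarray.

Using Kadane's algorithm on [-3, -4, -5, -8, -6, 5]:

Scanning through the array:
Position 1 (value -4): max_ending_here = -4, max_so_far = -3
Position 2 (value -5): max_ending_here = -5, max_so_far = -3
Position 3 (value -8): max_ending_here = -8, max_so_far = -3
Position 4 (value -6): max_ending_here = -6, max_so_far = -3
Position 5 (value 5): max_ending_here = 5, max_so_far = 5

Maximum subarray: [5]
Maximum sum: 5

The maximum subarray is [5] with sum 5. This subarray runs from index 5 to index 5.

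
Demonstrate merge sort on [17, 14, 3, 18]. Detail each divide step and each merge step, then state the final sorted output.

Merge sort trace:

Split: [17, 14, 3, 18] -> [17, 14] and [3, 18]
  Split: [17, 14] -> [17] and [14]
  Merge: [17] + [14] -> [14, 17]
  Split: [3, 18] -> [3] and [18]
  Merge: [3] + [18] -> [3, 18]
Merge: [14, 17] + [3, 18] -> [3, 14, 17, 18]

Final sorted array: [3, 14, 17, 18]

The merge sort proceeds by recursively splitting the array and merging sorted halves.
After all merges, the sorted array is [3, 14, 17, 18].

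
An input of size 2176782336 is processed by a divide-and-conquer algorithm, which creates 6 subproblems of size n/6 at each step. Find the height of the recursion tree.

For divide and conquer with division factor 6:

Problem sizes at each level:
Level 0: 2176782336
Level 1: 362797056
Level 2: 60466176
Level 3: 10077696
Level 4: 1679616
Level 5: 279936
Level 6: 46656
Level 7: 7776
Level 8: 1296
Level 9: 216
Level 10: 36
Level 11: 6
Level 12: 1

The root is level 0 and the size-1 base case is level 12 (the tree spans levels 0 through 12, i.e. 13 levels counting the root), so the depth is the number of divisions: log_6(2176782336) = 12

The recursion tree depth is log_6(2176782336) = 12. At each level, the problem size is divided by 6, so it takes 12 divisions to reduce to a base case of size 1. The algorithm makes 6 recursive calls at each level.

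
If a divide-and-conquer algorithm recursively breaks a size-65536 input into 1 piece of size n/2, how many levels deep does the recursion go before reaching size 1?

For divide and conquer with division factor 2:

Problem sizes at each level:
Level 0: 65536
Level 1: 32768
Level 2: 16384
Level 3: 8192
Level 4: 4096
Level 5: 2048
Level 6: 1024
Level 7: 512
Level 8: 256
Level 9: 128
Level 10: 64
Level 11: 32
Level 12: 16
Level 13: 8
Level 14: 4
Level 15: 2
Level 16: 1

The root is level 0 and the size-1 base case is level 16 (the tree spans levels 0 through 16, i.e. 17 levels counting the root), so the depth is the number of divisions: log_2(65536) = 16

The recursion tree depth is log_2(65536) = 16. At each level, the problem size is divided by 2, so it takes 16 divisions to reduce to a base case of size 1. The algorithm makes 1 recursive call at each level.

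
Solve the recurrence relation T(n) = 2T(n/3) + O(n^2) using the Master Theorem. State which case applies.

Master Theorem for T(n) = 2T(n/3) + O(n^2):

a = 2, b = 3, c = 2
log_b(a) = log_3(2) = 0.6309

Case 3: c = 2 > log_3(2) = 0.6309
T(n) = O(n^2) = O(n^2)

For T(n) = 2T(n/3) + O(n^2): log_3(2) = 0.6309. This is Case 3 of the Master Theorem (c > log_b(a), work dominated by root), giving O(n^2).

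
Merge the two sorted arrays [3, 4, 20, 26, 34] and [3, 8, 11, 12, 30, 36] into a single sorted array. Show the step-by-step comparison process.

Merging process:

Compare 3 vs 3: take 3 from left. Merged: [3]
Compare 4 vs 3: take 3 from right. Merged: [3, 3]
Compare 4 vs 8: take 4 from left. Merged: [3, 3, 4]
Compare 20 vs 8: take 8 from right. Merged: [3, 3, 4, 8]
Compare 20 vs 11: take 11 from right. Merged: [3, 3, 4, 8, 11]
Compare 20 vs 12: take 12 from right. Merged: [3, 3, 4, 8, 11, 12]
Compare 20 vs 30: take 20 from left. Merged: [3, 3, 4, 8, 11, 12, 20]
Compare 26 vs 30: take 26 from left. Merged: [3, 3, 4, 8, 11, 12, 20, 26]
Compare 34 vs 30: take 30 from right. Merged: [3, 3, 4, 8, 11, 12, 20, 26, 30]
Compare 34 vs 36: take 34 from left. Merged: [3, 3, 4, 8, 11, 12, 20, 26, 30, 34]
Append remaining from right: [36]. Merged: [3, 3, 4, 8, 11, 12, 20, 26, 30, 34, 36]

Final merged array: [3, 3, 4, 8, 11, 12, 20, 26, 30, 34, 36]
Total comparisons: 10

The merged array is [3, 3, 4, 8, 11, 12, 20, 26, 30, 34, 36], requiring 10 comparisons. The merge step runs in O(n) time where n is the total number of elements.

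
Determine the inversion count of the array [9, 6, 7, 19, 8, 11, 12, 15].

Finding inversions in [9, 6, 7, 19, 8, 11, 12, 15]:

(0, 1): arr[0]=9 > arr[1]=6
(0, 2): arr[0]=9 > arr[2]=7
(0, 4): arr[0]=9 > arr[4]=8
(3, 4): arr[3]=19 > arr[4]=8
(3, 5): arr[3]=19 > arr[5]=11
(3, 6): arr[3]=19 > arr[6]=12
(3, 7): arr[3]=19 > arr[7]=15

Total inversions: 7

The array has 7 inversion(s): (0,1), (0,2), (0,4), (3,4), (3,5), (3,6), (3,7). Each pair (i,j) satisfies i < j and arr[i] > arr[j].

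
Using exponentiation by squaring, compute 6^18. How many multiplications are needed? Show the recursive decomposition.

Computing 6^18 by squaring (build up from 6^1; each line after the first costs one multiplication):

6^1 = 6
6^2 = (6^1)^2 = 6^2 = 36
6^4 = (6^2)^2 = 36^2 = 1296
6^8 = (6^4)^2 = 1296^2 = 1679616
6^9 = 6 * 6^8 = 6 * 1679616 = 10077696
6^18 = (6^9)^2 = 10077696^2 = 101559956668416

Result: 101559956668416
Multiplications needed: 5 (5 lines after 6^1)

6^18 = 101559956668416. Using exponentiation by squaring, this requires 5 multiplications. The key idea: if the exponent is even, square the half-power; if odd, multiply by the base once.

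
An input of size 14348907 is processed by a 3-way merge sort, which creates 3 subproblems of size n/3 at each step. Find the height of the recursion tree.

For divide and conquer with division factor 3:

Problem sizes at each level:
Level 0: 14348907
Level 1: 4782969
Level 2: 1594323
Level 3: 531441
Level 4: 177147
Level 5: 59049
Level 6: 19683
Level 7: 6561
Level 8: 2187
Level 9: 729
Level 10: 243
Level 11: 81
Level 12: 27
Level 13: 9
Level 14: 3
Level 15: 1

The root is level 0 and the size-1 base case is level 15 (the tree spans levels 0 through 15, i.e. 16 levels counting the root), so the depth is the number of divisions: log_3(14348907) = 15

The recursion tree depth is log_3(14348907) = 15. At each level, the problem size is divided by 3, so it takes 15 divisions to reduce to a base case of size 1. The algorithm makes 3 recursive calls at each level.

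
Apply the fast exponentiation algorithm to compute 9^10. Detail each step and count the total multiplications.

Computing 9^10 by squaring (build up from 9^1; each line after the first costs one multiplication):

9^1 = 9
9^2 = (9^1)^2 = 9^2 = 81
9^4 = (9^2)^2 = 81^2 = 6561
9^5 = 9 * 9^4 = 9 * 6561 = 59049
9^10 = (9^5)^2 = 59049^2 = 3486784401

Result: 3486784401
Multiplications needed: 4 (4 lines after 9^1)

9^10 = 3486784401. Using exponentiation by squaring, this requires 4 multiplications. The key idea: if the exponent is even, square the half-power; if odd, multiply by the base once.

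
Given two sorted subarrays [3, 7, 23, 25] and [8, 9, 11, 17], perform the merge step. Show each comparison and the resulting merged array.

Merging process:

Compare 3 vs 8: take 3 from left. Merged: [3]
Compare 7 vs 8: take 7 from left. Merged: [3, 7]
Compare 23 vs 8: take 8 from right. Merged: [3, 7, 8]
Compare 23 vs 9: take 9 from right. Merged: [3, 7, 8, 9]
Compare 23 vs 11: take 11 from right. Merged: [3, 7, 8, 9, 11]
Compare 23 vs 17: take 17 from right. Merged: [3, 7, 8, 9, 11, 17]
Append remaining from left: [23, 25]. Merged: [3, 7, 8, 9, 11, 17, 23, 25]

Final merged array: [3, 7, 8, 9, 11, 17, 23, 25]
Total comparisons: 6

The merged array is [3, 7, 8, 9, 11, 17, 23, 25], requiring 6 comparisons. The merge step runs in O(n) time where n is the total number of elements.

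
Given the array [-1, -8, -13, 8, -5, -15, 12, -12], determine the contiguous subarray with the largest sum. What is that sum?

Using Kadane's algorithm on [-1, -8, -13, 8, -5, -15, 12, -12]:

Scanning through the array:
Position 1 (value -8): max_ending_here = -8, max_so_far = -1
Position 2 (value -13): max_ending_here = -13, max_so_far = -1
Position 3 (value 8): max_ending_here = 8, max_so_far = 8
Position 4 (value -5): max_ending_here = 3, max_so_far = 8
Position 5 (value -15): max_ending_here = -12, max_so_far = 8
Position 6 (value 12): max_ending_here = 12, max_so_far = 12
Position 7 (value -12): max_ending_here = 0, max_so_far = 12

Maximum subarray: [12]
Maximum sum: 12

The maximum subarray is [12] with sum 12. This subarray runs from index 6 to index 6.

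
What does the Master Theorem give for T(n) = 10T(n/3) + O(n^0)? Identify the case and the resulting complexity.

Master Theorem for T(n) = 10T(n/3) + O(n^0):

a = 10, b = 3, c = 0
log_b(a) = log_3(10) = 2.0959

Case 1: c = 0 < log_3(10) = 2.0959
T(n) = O(n^(log_3 10))

For T(n) = 10T(n/3) + O(n^0): log_3(10) = 2.0959. This is Case 1 of the Master Theorem (c < log_b(a), work dominated by leaves), giving O(n^(log_3 10)).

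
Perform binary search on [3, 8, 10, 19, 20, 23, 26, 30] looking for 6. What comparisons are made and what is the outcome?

Binary search for 6 in [3, 8, 10, 19, 20, 23, 26, 30]:

lo=0, hi=7, mid=3, arr[mid]=19 -> 19 > 6, search left half
lo=0, hi=2, mid=1, arr[mid]=8 -> 8 > 6, search left half
lo=0, hi=0, mid=0, arr[mid]=3 -> 3 < 6, search right half
lo=1 > hi=0, target 6 not found

Binary search determines that 6 is not in the array after 3 comparisons. The search space was exhausted without finding the target.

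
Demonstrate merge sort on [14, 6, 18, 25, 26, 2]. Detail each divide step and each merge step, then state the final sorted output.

Merge sort trace:

Split: [14, 6, 18, 25, 26, 2] -> [14, 6, 18] and [25, 26, 2]
  Split: [14, 6, 18] -> [14] and [6, 18]
    Split: [6, 18] -> [6] and [18]
    Merge: [6] + [18] -> [6, 18]
  Merge: [14] + [6, 18] -> [6, 14, 18]
  Split: [25, 26, 2] -> [25] and [26, 2]
    Split: [26, 2] -> [26] and [2]
    Merge: [26] + [2] -> [2, 26]
  Merge: [25] + [2, 26] -> [2, 25, 26]
Merge: [6, 14, 18] + [2, 25, 26] -> [2, 6, 14, 18, 25, 26]

Final sorted array: [2, 6, 14, 18, 25, 26]

The merge sort proceeds by recursively splitting the array and merging sorted halves.
After all merges, the sorted array is [2, 6, 14, 18, 25, 26].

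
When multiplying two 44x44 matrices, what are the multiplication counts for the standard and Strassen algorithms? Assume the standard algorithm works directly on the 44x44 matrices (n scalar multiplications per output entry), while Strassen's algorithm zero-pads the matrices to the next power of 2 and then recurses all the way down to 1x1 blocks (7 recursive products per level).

Matrix multiplication for 44x44 matrices:

Strassen's algorithm requires power-of-2 dimensions. Pad 44x44 to 64x64 (next power of 2).

Standard algorithm: 44^3 = 85184 multiplications
Strassen's algorithm: 7^(log2(64)) = 7^6 = 117649 multiplications
Difference: 85184 - 117649 = -32465 (Strassen uses MORE here due to padding overhead — for small or just-over-power-of-2 n, padding can outweigh the per-level savings)

Standard: 85184 multiplications (44^3). Strassen: 117649 multiplications (7^6, after padding to 64x64). Strassen reduces 8 recursive multiplications to 7 at each level.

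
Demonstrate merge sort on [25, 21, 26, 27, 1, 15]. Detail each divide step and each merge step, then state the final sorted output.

Merge sort trace:

Split: [25, 21, 26, 27, 1, 15] -> [25, 21, 26] and [27, 1, 15]
  Split: [25, 21, 26] -> [25] and [21, 26]
    Split: [21, 26] -> [21] and [26]
    Merge: [21] + [26] -> [21, 26]
  Merge: [25] + [21, 26] -> [21, 25, 26]
  Split: [27, 1, 15] -> [27] and [1, 15]
    Split: [1, 15] -> [1] and [15]
    Merge: [1] + [15] -> [1, 15]
  Merge: [27] + [1, 15] -> [1, 15, 27]
Merge: [21, 25, 26] + [1, 15, 27] -> [1, 15, 21, 25, 26, 27]

Final sorted array: [1, 15, 21, 25, 26, 27]

The merge sort proceeds by recursively splitting the array and merging sorted halves.
After all merges, the sorted array is [1, 15, 21, 25, 26, 27].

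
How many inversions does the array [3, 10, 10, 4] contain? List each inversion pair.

Finding inversions in [3, 10, 10, 4]:

(1, 3): arr[1]=10 > arr[3]=4
(2, 3): arr[2]=10 > arr[3]=4

Total inversions: 2

The array has 2 inversion(s): (1,3), (2,3). Each pair (i,j) satisfies i < j and arr[i] > arr[j].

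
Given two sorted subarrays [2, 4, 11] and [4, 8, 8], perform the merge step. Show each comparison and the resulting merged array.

Merging process:

Compare 2 vs 4: take 2 from left. Merged: [2]
Compare 4 vs 4: take 4 from left. Merged: [2, 4]
Compare 11 vs 4: take 4 from right. Merged: [2, 4, 4]
Compare 11 vs 8: take 8 from right. Merged: [2, 4, 4, 8]
Compare 11 vs 8: take 8 from right. Merged: [2, 4, 4, 8, 8]
Append remaining from left: [11]. Merged: [2, 4, 4, 8, 8, 11]

Final merged array: [2, 4, 4, 8, 8, 11]
Total comparisons: 5

The merged array is [2, 4, 4, 8, 8, 11], requiring 5 comparisons. The merge step runs in O(n) time where n is the total number of elements.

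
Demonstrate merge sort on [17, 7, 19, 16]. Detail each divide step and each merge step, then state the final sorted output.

Merge sort trace:

Split: [17, 7, 19, 16] -> [17, 7] and [19, 16]
  Split: [17, 7] -> [17] and [7]
  Merge: [17] + [7] -> [7, 17]
  Split: [19, 16] -> [19] and [16]
  Merge: [19] + [16] -> [16, 19]
Merge: [7, 17] + [16, 19] -> [7, 16, 17, 19]

Final sorted array: [7, 16, 17, 19]

The merge sort proceeds by recursively splitting the array and merging sorted halves.
After all merges, the sorted array is [7, 16, 17, 19].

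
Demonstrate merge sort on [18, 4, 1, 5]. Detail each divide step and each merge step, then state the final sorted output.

Merge sort trace:

Split: [18, 4, 1, 5] -> [18, 4] and [1, 5]
  Split: [18, 4] -> [18] and [4]
  Merge: [18] + [4] -> [4, 18]
  Split: [1, 5] -> [1] and [5]
  Merge: [1] + [5] -> [1, 5]
Merge: [4, 18] + [1, 5] -> [1, 4, 5, 18]

Final sorted array: [1, 4, 5, 18]

The merge sort proceeds by recursively splitting the array and merging sorted halves.
After all merges, the sorted array is [1, 4, 5, 18].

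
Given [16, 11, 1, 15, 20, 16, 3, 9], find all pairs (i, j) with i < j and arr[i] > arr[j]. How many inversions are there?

Finding inversions in [16, 11, 1, 15, 20, 16, 3, 9]:

(0, 1): arr[0]=16 > arr[1]=11
(0, 2): arr[0]=16 > arr[2]=1
(0, 3): arr[0]=16 > arr[3]=15
(0, 6): arr[0]=16 > arr[6]=3
(0, 7): arr[0]=16 > arr[7]=9
(1, 2): arr[1]=11 > arr[2]=1
(1, 6): arr[1]=11 > arr[6]=3
(1, 7): arr[1]=11 > arr[7]=9
(3, 6): arr[3]=15 > arr[6]=3
(3, 7): arr[3]=15 > arr[7]=9
(4, 5): arr[4]=20 > arr[5]=16
(4, 6): arr[4]=20 > arr[6]=3
(4, 7): arr[4]=20 > arr[7]=9
(5, 6): arr[5]=16 > arr[6]=3
(5, 7): arr[5]=16 > arr[7]=9

Total inversions: 15

The array has 15 inversion(s): (0,1), (0,2), (0,3), (0,6), (0,7), (1,2), (1,6), (1,7), (3,6), (3,7), (4,5), (4,6), (4,7), (5,6), (5,7). Each pair (i,j) satisfies i < j and arr[i] > arr[j].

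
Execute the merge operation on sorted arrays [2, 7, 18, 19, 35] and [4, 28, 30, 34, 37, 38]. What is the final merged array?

Merging process:

Compare 2 vs 4: take 2 from left. Merged: [2]
Compare 7 vs 4: take 4 from right. Merged: [2, 4]
Compare 7 vs 28: take 7 from left. Merged: [2, 4, 7]
Compare 18 vs 28: take 18 from left. Merged: [2, 4, 7, 18]
Compare 19 vs 28: take 19 from left. Merged: [2, 4, 7, 18, 19]
Compare 35 vs 28: take 28 from right. Merged: [2, 4, 7, 18, 19, 28]
Compare 35 vs 30: take 30 from right. Merged: [2, 4, 7, 18, 19, 28, 30]
Compare 35 vs 34: take 34 from right. Merged: [2, 4, 7, 18, 19, 28, 30, 34]
Compare 35 vs 37: take 35 from left. Merged: [2, 4, 7, 18, 19, 28, 30, 34, 35]
Append remaining from right: [37, 38]. Merged: [2, 4, 7, 18, 19, 28, 30, 34, 35, 37, 38]

Final merged array: [2, 4, 7, 18, 19, 28, 30, 34, 35, 37, 38]
Total comparisons: 9

The merged array is [2, 4, 7, 18, 19, 28, 30, 34, 35, 37, 38], requiring 9 comparisons. The merge step runs in O(n) time where n is the total number of elements.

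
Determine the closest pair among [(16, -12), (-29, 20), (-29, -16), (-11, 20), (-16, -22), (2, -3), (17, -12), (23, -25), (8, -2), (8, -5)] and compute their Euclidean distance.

Computing all pairwise distances among 10 points:

d((16, -12), (-29, 20)) = 55.2178
d((16, -12), (-29, -16)) = 45.1774
d((16, -12), (-11, 20)) = 41.8688
d((16, -12), (-16, -22)) = 33.5261
d((16, -12), (2, -3)) = 16.6433
d((16, -12), (17, -12)) = 1.0 <-- minimum
d((16, -12), (23, -25)) = 14.7648
d((16, -12), (8, -2)) = 12.8062
d((16, -12), (8, -5)) = 10.6301
d((-29, 20), (-29, -16)) = 36.0
d((-29, 20), (-11, 20)) = 18.0
d((-29, 20), (-16, -22)) = 43.9659
d((-29, 20), (2, -3)) = 38.6005
d((-29, 20), (17, -12)) = 56.0357
d((-29, 20), (23, -25)) = 68.7677
d((-29, 20), (8, -2)) = 43.0465
d((-29, 20), (8, -5)) = 44.6542
d((-29, -16), (-11, 20)) = 40.2492
d((-29, -16), (-16, -22)) = 14.3178
d((-29, -16), (2, -3)) = 33.6155
d((-29, -16), (17, -12)) = 46.1736
d((-29, -16), (23, -25)) = 52.7731
d((-29, -16), (8, -2)) = 39.5601
d((-29, -16), (8, -5)) = 38.6005
d((-11, 20), (-16, -22)) = 42.2966
d((-11, 20), (2, -3)) = 26.4197
d((-11, 20), (17, -12)) = 42.5206
d((-11, 20), (23, -25)) = 56.4004
d((-11, 20), (8, -2)) = 29.0689
d((-11, 20), (8, -5)) = 31.4006
d((-16, -22), (2, -3)) = 26.1725
d((-16, -22), (17, -12)) = 34.4819
d((-16, -22), (23, -25)) = 39.1152
d((-16, -22), (8, -2)) = 31.241
d((-16, -22), (8, -5)) = 29.4109
d((2, -3), (17, -12)) = 17.4929
d((2, -3), (23, -25)) = 30.4138
d((2, -3), (8, -2)) = 6.0828
d((2, -3), (8, -5)) = 6.3246
d((17, -12), (23, -25)) = 14.3178
d((17, -12), (8, -2)) = 13.4536
d((17, -12), (8, -5)) = 11.4018
d((23, -25), (8, -2)) = 27.4591
d((23, -25), (8, -5)) = 25.0
d((8, -2), (8, -5)) = 3.0

Closest pair: (16, -12) and (17, -12) with distance 1.0

The closest pair is (16, -12) and (17, -12) with Euclidean distance 1.0. For 10 points, brute-force pairwise comparison is shown above. For large n, the divide-and-conquer algorithm (sort by x, recurse on halves, check the dividing strip) achieves O(n log n).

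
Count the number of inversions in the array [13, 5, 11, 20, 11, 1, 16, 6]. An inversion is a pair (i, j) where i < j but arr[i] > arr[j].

Finding inversions in [13, 5, 11, 20, 11, 1, 16, 6]:

(0, 1): arr[0]=13 > arr[1]=5
(0, 2): arr[0]=13 > arr[2]=11
(0, 4): arr[0]=13 > arr[4]=11
(0, 5): arr[0]=13 > arr[5]=1
(0, 7): arr[0]=13 > arr[7]=6
(1, 5): arr[1]=5 > arr[5]=1
(2, 5): arr[2]=11 > arr[5]=1
(2, 7): arr[2]=11 > arr[7]=6
(3, 4): arr[3]=20 > arr[4]=11
(3, 5): arr[3]=20 > arr[5]=1
(3, 6): arr[3]=20 > arr[6]=16
(3, 7): arr[3]=20 > arr[7]=6
(4, 5): arr[4]=11 > arr[5]=1
(4, 7): arr[4]=11 > arr[7]=6
(6, 7): arr[6]=16 > arr[7]=6

Total inversions: 15

The array has 15 inversion(s): (0,1), (0,2), (0,4), (0,5), (0,7), (1,5), (2,5), (2,7), (3,4), (3,5), (3,6), (3,7), (4,5), (4,7), (6,7). Each pair (i,j) satisfies i < j and arr[i] > arr[j].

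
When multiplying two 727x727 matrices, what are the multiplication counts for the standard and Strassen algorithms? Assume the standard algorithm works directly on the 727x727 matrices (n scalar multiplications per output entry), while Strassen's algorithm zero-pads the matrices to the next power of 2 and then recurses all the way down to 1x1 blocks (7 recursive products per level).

Matrix multiplication for 727x727 matrices:

Strassen's algorithm requires power-of-2 dimensions. Pad 727x727 to 1024x1024 (next power of 2).

Standard algorithm: 727^3 = 384240583 multiplications
Strassen's algorithm: 7^(log2(1024)) = 7^10 = 282475249 multiplications
Savings: 384240583 - 282475249 = 101765334 multiplications

Standard: 384240583 multiplications (727^3). Strassen: 282475249 multiplications (7^10, after padding to 1024x1024). Strassen reduces 8 recursive multiplications to 7 at each level.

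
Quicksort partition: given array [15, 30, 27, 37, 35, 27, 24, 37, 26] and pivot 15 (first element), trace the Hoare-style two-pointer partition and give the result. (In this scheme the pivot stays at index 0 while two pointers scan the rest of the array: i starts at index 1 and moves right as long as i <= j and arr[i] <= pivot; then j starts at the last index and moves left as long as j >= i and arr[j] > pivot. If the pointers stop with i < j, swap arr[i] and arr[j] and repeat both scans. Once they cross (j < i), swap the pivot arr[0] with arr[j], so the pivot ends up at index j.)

Hoare-style two-pointer partition with pivot = 15:

Initial array: [15, 30, 27, 37, 35, 27, 24, 37, 26]

Pointers start at i = 1, j = 8.
i ends at 1, j ends at 0: the pointers have crossed (j < i), so scanning stops.

j = 0, so swapping arr[0] with arr[j] leaves the pivot at position 0: [15, 30, 27, 37, 35, 27, 24, 37, 26]
Pivot position: 0

After partitioning with pivot 15, the array becomes [15, 30, 27, 37, 35, 27, 24, 37, 26]. The pivot is placed at index 0. All elements to the left of the pivot are <= 15, and all elements to the right are > 15.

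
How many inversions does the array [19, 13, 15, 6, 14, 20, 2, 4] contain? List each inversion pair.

Finding inversions in [19, 13, 15, 6, 14, 20, 2, 4]:

(0, 1): arr[0]=19 > arr[1]=13
(0, 2): arr[0]=19 > arr[2]=15
(0, 3): arr[0]=19 > arr[3]=6
(0, 4): arr[0]=19 > arr[4]=14
(0, 6): arr[0]=19 > arr[6]=2
(0, 7): arr[0]=19 > arr[7]=4
(1, 3): arr[1]=13 > arr[3]=6
(1, 6): arr[1]=13 > arr[6]=2
(1, 7): arr[1]=13 > arr[7]=4
(2, 3): arr[2]=15 > arr[3]=6
(2, 4): arr[2]=15 > arr[4]=14
(2, 6): arr[2]=15 > arr[6]=2
(2, 7): arr[2]=15 > arr[7]=4
(3, 6): arr[3]=6 > arr[6]=2
(3, 7): arr[3]=6 > arr[7]=4
(4, 6): arr[4]=14 > arr[6]=2
(4, 7): arr[4]=14 > arr[7]=4
(5, 6): arr[5]=20 > arr[6]=2
(5, 7): arr[5]=20 > arr[7]=4

Total inversions: 19

The array has 19 inversion(s): (0,1), (0,2), (0,3), (0,4), (0,6), (0,7), (1,3), (1,6), (1,7), (2,3), (2,4), (2,6), (2,7), (3,6), (3,7), (4,6), (4,7), (5,6), (5,7). Each pair (i,j) satisfies i < j and arr[i] > arr[j].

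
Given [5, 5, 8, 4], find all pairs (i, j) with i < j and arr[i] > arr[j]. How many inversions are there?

Finding inversions in [5, 5, 8, 4]:

(0, 3): arr[0]=5 > arr[3]=4
(1, 3): arr[1]=5 > arr[3]=4
(2, 3): arr[2]=8 > arr[3]=4

Total inversions: 3

The array has 3 inversion(s): (0,3), (1,3), (2,3). Each pair (i,j) satisfies i < j and arr[i] > arr[j].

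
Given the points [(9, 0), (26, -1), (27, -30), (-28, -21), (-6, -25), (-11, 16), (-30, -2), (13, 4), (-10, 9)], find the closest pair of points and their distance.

Computing all pairwise distances among 9 points:

d((9, 0), (26, -1)) = 17.0294
d((9, 0), (27, -30)) = 34.9857
d((9, 0), (-28, -21)) = 42.5441
d((9, 0), (-6, -25)) = 29.1548
d((9, 0), (-11, 16)) = 25.6125
d((9, 0), (-30, -2)) = 39.0512
d((9, 0), (13, 4)) = 5.6569 <-- minimum
d((9, 0), (-10, 9)) = 21.0238
d((26, -1), (27, -30)) = 29.0172
d((26, -1), (-28, -21)) = 57.5847
d((26, -1), (-6, -25)) = 40.0
d((26, -1), (-11, 16)) = 40.7185
d((26, -1), (-30, -2)) = 56.0089
d((26, -1), (13, 4)) = 13.9284
d((26, -1), (-10, 9)) = 37.3631
d((27, -30), (-28, -21)) = 55.7315
d((27, -30), (-6, -25)) = 33.3766
d((27, -30), (-11, 16)) = 59.6657
d((27, -30), (-30, -2)) = 63.5059
d((27, -30), (13, 4)) = 36.7696
d((27, -30), (-10, 9)) = 53.7587
d((-28, -21), (-6, -25)) = 22.3607
d((-28, -21), (-11, 16)) = 40.7185
d((-28, -21), (-30, -2)) = 19.105
d((-28, -21), (13, 4)) = 48.0208
d((-28, -21), (-10, 9)) = 34.9857
d((-6, -25), (-11, 16)) = 41.3038
d((-6, -25), (-30, -2)) = 33.2415
d((-6, -25), (13, 4)) = 34.6699
d((-6, -25), (-10, 9)) = 34.2345
d((-11, 16), (-30, -2)) = 26.1725
d((-11, 16), (13, 4)) = 26.8328
d((-11, 16), (-10, 9)) = 7.0711
d((-30, -2), (13, 4)) = 43.4166
d((-30, -2), (-10, 9)) = 22.8254
d((13, 4), (-10, 9)) = 23.5372

Closest pair: (9, 0) and (13, 4) with distance 5.6569

The closest pair is (9, 0) and (13, 4) with Euclidean distance 5.6569. For 9 points, brute-force pairwise comparison is shown above. For large n, the divide-and-conquer algorithm (sort by x, recurse on halves, check the dividing strip) achieves O(n log n).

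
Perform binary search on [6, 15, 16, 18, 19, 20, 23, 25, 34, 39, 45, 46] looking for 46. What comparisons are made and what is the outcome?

Binary search for 46 in [6, 15, 16, 18, 19, 20, 23, 25, 34, 39, 45, 46]:

lo=0, hi=11, mid=5, arr[mid]=20 -> 20 < 46, search right half
lo=6, hi=11, mid=8, arr[mid]=34 -> 34 < 46, search right half
lo=9, hi=11, mid=10, arr[mid]=45 -> 45 < 46, search right half
lo=11, hi=11, mid=11, arr[mid]=46 -> Found target at index 11!

Binary search finds 46 at index 11 after 4 comparisons. The search repeatedly halves the search space by comparing with the middle element.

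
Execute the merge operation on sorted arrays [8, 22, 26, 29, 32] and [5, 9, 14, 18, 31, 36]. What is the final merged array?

Merging process:

Compare 8 vs 5: take 5 from right. Merged: [5]
Compare 8 vs 9: take 8 from left. Merged: [5, 8]
Compare 22 vs 9: take 9 from right. Merged: [5, 8, 9]
Compare 22 vs 14: take 14 from right. Merged: [5, 8, 9, 14]
Compare 22 vs 18: take 18 from right. Merged: [5, 8, 9, 14, 18]
Compare 22 vs 31: take 22 from left. Merged: [5, 8, 9, 14, 18, 22]
Compare 26 vs 31: take 26 from left. Merged: [5, 8, 9, 14, 18, 22, 26]
Compare 29 vs 31: take 29 from left. Merged: [5, 8, 9, 14, 18, 22, 26, 29]
Compare 32 vs 31: take 31 from right. Merged: [5, 8, 9, 14, 18, 22, 26, 29, 31]
Compare 32 vs 36: take 32 from left. Merged: [5, 8, 9, 14, 18, 22, 26, 29, 31, 32]
Append remaining from right: [36]. Merged: [5, 8, 9, 14, 18, 22, 26, 29, 31, 32, 36]

Final merged array: [5, 8, 9, 14, 18, 22, 26, 29, 31, 32, 36]
Total comparisons: 10

The merged array is [5, 8, 9, 14, 18, 22, 26, 29, 31, 32, 36], requiring 10 comparisons. The merge step runs in O(n) time where n is the total number of elements.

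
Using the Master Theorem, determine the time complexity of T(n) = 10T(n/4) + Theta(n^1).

Master Theorem for T(n) = 10T(n/4) + O(n^1):

a = 10, b = 4, c = 1
log_b(a) = log_4(10) = 1.6610

Case 1: c = 1 < log_4(10) = 1.6610
T(n) = O(n^(log_4 10))

For T(n) = 10T(n/4) + O(n^1): log_4(10) = 1.6610. This is Case 1 of the Master Theorem (c < log_b(a), work dominated by leaves), giving O(n^(log_4 10)).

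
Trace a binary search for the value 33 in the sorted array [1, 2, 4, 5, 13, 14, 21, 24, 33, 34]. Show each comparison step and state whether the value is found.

Binary search for 33 in [1, 2, 4, 5, 13, 14, 21, 24, 33, 34]:

lo=0, hi=9, mid=4, arr[mid]=13 -> 13 < 33, search right half
lo=5, hi=9, mid=7, arr[mid]=24 -> 24 < 33, search right half
lo=8, hi=9, mid=8, arr[mid]=33 -> Found target at index 8!

Binary search finds 33 at index 8 after 3 comparisons. The search repeatedly halves the search space by comparing with the middle element.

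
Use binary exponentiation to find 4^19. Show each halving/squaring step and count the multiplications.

Computing 4^19 by squaring (build up from 4^1; each line after the first costs one multiplication):

4^1 = 4
4^2 = (4^1)^2 = 4^2 = 16
4^4 = (4^2)^2 = 16^2 = 256
4^8 = (4^4)^2 = 256^2 = 65536
4^9 = 4 * 4^8 = 4 * 65536 = 262144
4^18 = (4^9)^2 = 262144^2 = 68719476736
4^19 = 4 * 4^18 = 4 * 68719476736 = 274877906944

Result: 274877906944
Multiplications needed: 6 (6 lines after 4^1)

4^19 = 274877906944. Using exponentiation by squaring, this requires 6 multiplications. The key idea: if the exponent is even, square the half-power; if odd, multiply by the base once.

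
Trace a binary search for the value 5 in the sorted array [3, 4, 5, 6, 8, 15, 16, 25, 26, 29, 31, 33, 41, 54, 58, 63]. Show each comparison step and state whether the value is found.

Binary search for 5 in [3, 4, 5, 6, 8, 15, 16, 25, 26, 29, 31, 33, 41, 54, 58, 63]:

lo=0, hi=15, mid=7, arr[mid]=25 -> 25 > 5, search left half
lo=0, hi=6, mid=3, arr[mid]=6 -> 6 > 5, search left half
lo=0, hi=2, mid=1, arr[mid]=4 -> 4 < 5, search right half
lo=2, hi=2, mid=2, arr[mid]=5 -> Found target at index 2!

Binary search finds 5 at index 2 after 4 comparisons. The search repeatedly halves the search space by comparing with the middle element.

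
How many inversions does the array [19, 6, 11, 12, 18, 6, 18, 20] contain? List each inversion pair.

Finding inversions in [19, 6, 11, 12, 18, 6, 18, 20]:

(0, 1): arr[0]=19 > arr[1]=6
(0, 2): arr[0]=19 > arr[2]=11
(0, 3): arr[0]=19 > arr[3]=12
(0, 4): arr[0]=19 > arr[4]=18
(0, 5): arr[0]=19 > arr[5]=6
(0, 6): arr[0]=19 > arr[6]=18
(2, 5): arr[2]=11 > arr[5]=6
(3, 5): arr[3]=12 > arr[5]=6
(4, 5): arr[4]=18 > arr[5]=6

Total inversions: 9

The array has 9 inversion(s): (0,1), (0,2), (0,3), (0,4), (0,5), (0,6), (2,5), (3,5), (4,5). Each pair (i,j) satisfies i < j and arr[i] > arr[j].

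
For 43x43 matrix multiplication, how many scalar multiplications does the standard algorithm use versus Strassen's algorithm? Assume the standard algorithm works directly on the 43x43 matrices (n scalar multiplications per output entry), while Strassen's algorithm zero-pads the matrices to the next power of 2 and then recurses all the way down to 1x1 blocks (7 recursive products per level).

Matrix multiplication for 43x43 matrices:

Strassen's algorithm requires power-of-2 dimensions. Pad 43x43 to 64x64 (next power of 2).

Standard algorithm: 43^3 = 79507 multiplications
Strassen's algorithm: 7^(log2(64)) = 7^6 = 117649 multiplications
Difference: 79507 - 117649 = -38142 (Strassen uses MORE here due to padding overhead — for small or just-over-power-of-2 n, padding can outweigh the per-level savings)

Standard: 79507 multiplications (43^3). Strassen: 117649 multiplications (7^6, after padding to 64x64). Strassen reduces 8 recursive multiplications to 7 at each level.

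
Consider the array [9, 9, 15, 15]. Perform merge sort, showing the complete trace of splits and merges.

Merge sort trace:

Split: [9, 9, 15, 15] -> [9, 9] and [15, 15]
  Split: [9, 9] -> [9] and [9]
  Merge: [9] + [9] -> [9, 9]
  Split: [15, 15] -> [15] and [15]
  Merge: [15] + [15] -> [15, 15]
Merge: [9, 9] + [15, 15] -> [9, 9, 15, 15]

Final sorted array: [9, 9, 15, 15]

The merge sort proceeds by recursively splitting the array and merging sorted halves.
After all merges, the sorted array is [9, 9, 15, 15].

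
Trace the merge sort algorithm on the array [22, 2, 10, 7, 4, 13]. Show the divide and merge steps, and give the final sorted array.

Merge sort trace:

Split: [22, 2, 10, 7, 4, 13] -> [22, 2, 10] and [7, 4, 13]
  Split: [22, 2, 10] -> [22] and [2, 10]
    Split: [2, 10] -> [2] and [10]
    Merge: [2] + [10] -> [2, 10]
  Merge: [22] + [2, 10] -> [2, 10, 22]
  Split: [7, 4, 13] -> [7] and [4, 13]
    Split: [4, 13] -> [4] and [13]
    Merge: [4] + [13] -> [4, 13]
  Merge: [7] + [4, 13] -> [4, 7, 13]
Merge: [2, 10, 22] + [4, 7, 13] -> [2, 4, 7, 10, 13, 22]

Final sorted array: [2, 4, 7, 10, 13, 22]

The merge sort proceeds by recursively splitting the array and merging sorted halves.
After all merges, the sorted array is [2, 4, 7, 10, 13, 22].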